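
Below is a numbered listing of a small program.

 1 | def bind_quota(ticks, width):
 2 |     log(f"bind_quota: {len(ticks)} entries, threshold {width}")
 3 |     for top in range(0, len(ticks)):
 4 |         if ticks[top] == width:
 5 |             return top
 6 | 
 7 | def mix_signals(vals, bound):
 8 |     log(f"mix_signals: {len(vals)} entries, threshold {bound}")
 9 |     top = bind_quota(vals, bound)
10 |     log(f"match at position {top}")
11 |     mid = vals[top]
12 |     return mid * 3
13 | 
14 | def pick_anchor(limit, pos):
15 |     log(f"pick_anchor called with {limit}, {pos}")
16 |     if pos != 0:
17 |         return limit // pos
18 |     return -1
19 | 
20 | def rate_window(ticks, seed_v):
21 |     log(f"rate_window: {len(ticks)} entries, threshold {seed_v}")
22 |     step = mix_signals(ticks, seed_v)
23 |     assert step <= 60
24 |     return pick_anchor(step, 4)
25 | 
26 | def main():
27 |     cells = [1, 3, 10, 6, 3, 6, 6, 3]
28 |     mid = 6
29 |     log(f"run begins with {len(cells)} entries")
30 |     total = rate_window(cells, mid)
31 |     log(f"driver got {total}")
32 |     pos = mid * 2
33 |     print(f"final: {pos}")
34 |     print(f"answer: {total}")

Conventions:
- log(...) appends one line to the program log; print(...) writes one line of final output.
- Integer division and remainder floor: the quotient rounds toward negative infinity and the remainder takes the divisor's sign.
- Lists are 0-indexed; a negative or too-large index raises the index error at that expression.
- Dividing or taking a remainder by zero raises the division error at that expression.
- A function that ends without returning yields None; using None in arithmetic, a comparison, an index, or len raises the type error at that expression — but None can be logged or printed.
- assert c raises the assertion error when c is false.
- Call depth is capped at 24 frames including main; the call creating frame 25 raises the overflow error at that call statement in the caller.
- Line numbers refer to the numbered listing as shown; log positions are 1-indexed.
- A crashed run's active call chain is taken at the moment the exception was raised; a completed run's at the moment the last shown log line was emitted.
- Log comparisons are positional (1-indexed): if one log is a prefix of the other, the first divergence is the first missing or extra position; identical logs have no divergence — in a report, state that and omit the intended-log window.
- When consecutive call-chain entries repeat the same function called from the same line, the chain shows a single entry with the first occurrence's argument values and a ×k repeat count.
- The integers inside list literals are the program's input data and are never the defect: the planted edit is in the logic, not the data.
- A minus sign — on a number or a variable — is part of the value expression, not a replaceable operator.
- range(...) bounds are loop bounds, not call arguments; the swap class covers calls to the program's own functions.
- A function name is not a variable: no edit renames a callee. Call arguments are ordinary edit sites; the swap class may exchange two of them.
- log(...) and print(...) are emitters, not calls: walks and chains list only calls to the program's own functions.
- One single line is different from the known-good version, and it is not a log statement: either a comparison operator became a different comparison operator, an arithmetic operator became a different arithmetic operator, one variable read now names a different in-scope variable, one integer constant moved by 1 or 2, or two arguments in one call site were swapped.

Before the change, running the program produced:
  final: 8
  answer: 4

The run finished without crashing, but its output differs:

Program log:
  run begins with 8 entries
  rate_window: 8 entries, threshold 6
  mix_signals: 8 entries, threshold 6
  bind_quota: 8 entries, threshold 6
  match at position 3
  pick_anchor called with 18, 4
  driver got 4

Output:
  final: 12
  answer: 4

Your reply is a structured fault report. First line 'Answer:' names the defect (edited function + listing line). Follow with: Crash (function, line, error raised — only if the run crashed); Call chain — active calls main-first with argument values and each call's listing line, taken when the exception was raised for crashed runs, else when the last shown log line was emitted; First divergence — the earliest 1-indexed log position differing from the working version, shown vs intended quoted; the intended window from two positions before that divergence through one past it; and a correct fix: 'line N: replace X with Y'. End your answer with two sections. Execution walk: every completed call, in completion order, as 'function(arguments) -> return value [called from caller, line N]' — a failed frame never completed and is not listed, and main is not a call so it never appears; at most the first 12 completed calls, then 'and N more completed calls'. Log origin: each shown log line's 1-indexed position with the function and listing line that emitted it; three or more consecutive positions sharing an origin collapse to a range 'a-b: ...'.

Answer: the defect is in main at line 32.
Key fact: Every logged value matches the working version; the printed result is what differs.
Call chain: main.
First divergence: there is none — every log position agrees.
Execution walk:
  bind_quota([1, 3, 10, 6, 3, 6, 6, 3], 6) -> 3  [called from mix_signals, line 9]
  mix_signals([1, 3, 10, 6, 3, 6, 6, 3], 6) -> 18  [called from rate_window, line 22]
  pick_anchor(18, 4) -> 4  [called from rate_window, line 24]
  rate_window([1, 3, 10, 6, 3, 6, 6, 3], 6) -> 4  [called from main, line 30]
Origin of each log line:
  1: emitted by main (line 29)
  2: emitted by rate_window (line 21)
  3: emitted by mix_signals (line 8)
  4: emitted by bind_quota (line 2)
  5: emitted by mix_signals (line 10)
  6: emitted by pick_anchor (line 15)
  7: emitted by main (line 31)
A correct fix: line 32: replace `mid` with `total`.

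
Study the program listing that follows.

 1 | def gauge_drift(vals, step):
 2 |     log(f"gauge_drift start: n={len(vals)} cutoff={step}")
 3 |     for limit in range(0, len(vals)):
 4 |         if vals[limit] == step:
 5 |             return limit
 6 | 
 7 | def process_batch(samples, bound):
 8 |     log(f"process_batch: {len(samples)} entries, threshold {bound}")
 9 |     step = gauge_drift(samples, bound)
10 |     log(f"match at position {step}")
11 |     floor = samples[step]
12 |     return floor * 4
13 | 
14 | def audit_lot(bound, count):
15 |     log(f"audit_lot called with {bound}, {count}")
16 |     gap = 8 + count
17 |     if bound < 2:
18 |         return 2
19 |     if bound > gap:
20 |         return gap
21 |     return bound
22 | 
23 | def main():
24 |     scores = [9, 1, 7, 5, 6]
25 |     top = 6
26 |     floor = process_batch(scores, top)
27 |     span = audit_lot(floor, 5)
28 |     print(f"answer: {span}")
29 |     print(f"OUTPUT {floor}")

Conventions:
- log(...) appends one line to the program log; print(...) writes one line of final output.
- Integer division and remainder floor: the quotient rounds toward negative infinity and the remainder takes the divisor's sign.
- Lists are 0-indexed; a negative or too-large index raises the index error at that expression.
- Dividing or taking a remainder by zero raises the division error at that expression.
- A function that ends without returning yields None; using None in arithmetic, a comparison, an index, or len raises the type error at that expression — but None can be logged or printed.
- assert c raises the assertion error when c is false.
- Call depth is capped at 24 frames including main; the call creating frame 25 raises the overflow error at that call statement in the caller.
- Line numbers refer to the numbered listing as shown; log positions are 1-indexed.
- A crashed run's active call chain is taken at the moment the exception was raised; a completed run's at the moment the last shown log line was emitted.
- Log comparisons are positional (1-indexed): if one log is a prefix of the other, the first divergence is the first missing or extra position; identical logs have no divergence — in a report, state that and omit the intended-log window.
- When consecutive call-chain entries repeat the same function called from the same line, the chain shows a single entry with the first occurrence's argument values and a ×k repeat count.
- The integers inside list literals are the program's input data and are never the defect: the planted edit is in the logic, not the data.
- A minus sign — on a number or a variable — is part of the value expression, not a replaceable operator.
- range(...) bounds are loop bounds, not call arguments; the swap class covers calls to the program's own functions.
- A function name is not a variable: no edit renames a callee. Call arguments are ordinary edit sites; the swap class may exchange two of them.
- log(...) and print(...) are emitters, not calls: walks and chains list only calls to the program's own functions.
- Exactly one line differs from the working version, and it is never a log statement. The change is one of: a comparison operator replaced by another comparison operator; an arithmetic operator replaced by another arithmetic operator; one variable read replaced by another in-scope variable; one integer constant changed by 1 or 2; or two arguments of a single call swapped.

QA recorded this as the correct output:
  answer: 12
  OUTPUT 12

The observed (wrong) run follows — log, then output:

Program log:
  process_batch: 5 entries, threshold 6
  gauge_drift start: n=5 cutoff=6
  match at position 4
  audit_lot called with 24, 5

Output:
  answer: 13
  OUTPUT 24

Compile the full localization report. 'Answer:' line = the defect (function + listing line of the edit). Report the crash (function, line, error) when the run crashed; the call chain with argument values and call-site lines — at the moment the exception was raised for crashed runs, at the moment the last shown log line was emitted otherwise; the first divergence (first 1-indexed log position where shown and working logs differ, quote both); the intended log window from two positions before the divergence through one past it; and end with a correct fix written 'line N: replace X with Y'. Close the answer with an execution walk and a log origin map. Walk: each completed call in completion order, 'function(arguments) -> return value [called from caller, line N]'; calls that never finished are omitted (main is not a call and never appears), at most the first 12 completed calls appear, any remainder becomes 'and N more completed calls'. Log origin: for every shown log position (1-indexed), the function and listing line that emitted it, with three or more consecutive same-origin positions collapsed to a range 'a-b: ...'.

Answer: the defect is in process_batch at line 12.
Key fact: Everything matches until log position 4, which reads 'audit_lot called with 24, 5' in place of 'audit_lot called with 12, 5'.
Call chain: main -> audit_lot(24, 5) (called at line 27).
First divergence: position 4; shown 'audit_lot called with 24, 5' vs intended 'audit_lot called with 12, 5'.
Intended log window:
  2: gauge_drift start: n=5 cutoff=6
  3: match at position 4
  4: audit_lot called with 12, 5
Execution walk:
  gauge_drift([9, 1, 7, 5, 6], 6) -> 4  [called from process_batch, line 9]
  process_batch([9, 1, 7, 5, 6], 6) -> 24  [called from main, line 26]
  audit_lot(24, 5) -> 13  [called from main, line 27]
Origin of each log line:
  1: emitted by process_batch (line 8)
  2: emitted by gauge_drift (line 2)
  3: emitted by process_batch (line 10)
  4: emitted by audit_lot (line 15)
A correct fix: line 12: replace `4` with `2`.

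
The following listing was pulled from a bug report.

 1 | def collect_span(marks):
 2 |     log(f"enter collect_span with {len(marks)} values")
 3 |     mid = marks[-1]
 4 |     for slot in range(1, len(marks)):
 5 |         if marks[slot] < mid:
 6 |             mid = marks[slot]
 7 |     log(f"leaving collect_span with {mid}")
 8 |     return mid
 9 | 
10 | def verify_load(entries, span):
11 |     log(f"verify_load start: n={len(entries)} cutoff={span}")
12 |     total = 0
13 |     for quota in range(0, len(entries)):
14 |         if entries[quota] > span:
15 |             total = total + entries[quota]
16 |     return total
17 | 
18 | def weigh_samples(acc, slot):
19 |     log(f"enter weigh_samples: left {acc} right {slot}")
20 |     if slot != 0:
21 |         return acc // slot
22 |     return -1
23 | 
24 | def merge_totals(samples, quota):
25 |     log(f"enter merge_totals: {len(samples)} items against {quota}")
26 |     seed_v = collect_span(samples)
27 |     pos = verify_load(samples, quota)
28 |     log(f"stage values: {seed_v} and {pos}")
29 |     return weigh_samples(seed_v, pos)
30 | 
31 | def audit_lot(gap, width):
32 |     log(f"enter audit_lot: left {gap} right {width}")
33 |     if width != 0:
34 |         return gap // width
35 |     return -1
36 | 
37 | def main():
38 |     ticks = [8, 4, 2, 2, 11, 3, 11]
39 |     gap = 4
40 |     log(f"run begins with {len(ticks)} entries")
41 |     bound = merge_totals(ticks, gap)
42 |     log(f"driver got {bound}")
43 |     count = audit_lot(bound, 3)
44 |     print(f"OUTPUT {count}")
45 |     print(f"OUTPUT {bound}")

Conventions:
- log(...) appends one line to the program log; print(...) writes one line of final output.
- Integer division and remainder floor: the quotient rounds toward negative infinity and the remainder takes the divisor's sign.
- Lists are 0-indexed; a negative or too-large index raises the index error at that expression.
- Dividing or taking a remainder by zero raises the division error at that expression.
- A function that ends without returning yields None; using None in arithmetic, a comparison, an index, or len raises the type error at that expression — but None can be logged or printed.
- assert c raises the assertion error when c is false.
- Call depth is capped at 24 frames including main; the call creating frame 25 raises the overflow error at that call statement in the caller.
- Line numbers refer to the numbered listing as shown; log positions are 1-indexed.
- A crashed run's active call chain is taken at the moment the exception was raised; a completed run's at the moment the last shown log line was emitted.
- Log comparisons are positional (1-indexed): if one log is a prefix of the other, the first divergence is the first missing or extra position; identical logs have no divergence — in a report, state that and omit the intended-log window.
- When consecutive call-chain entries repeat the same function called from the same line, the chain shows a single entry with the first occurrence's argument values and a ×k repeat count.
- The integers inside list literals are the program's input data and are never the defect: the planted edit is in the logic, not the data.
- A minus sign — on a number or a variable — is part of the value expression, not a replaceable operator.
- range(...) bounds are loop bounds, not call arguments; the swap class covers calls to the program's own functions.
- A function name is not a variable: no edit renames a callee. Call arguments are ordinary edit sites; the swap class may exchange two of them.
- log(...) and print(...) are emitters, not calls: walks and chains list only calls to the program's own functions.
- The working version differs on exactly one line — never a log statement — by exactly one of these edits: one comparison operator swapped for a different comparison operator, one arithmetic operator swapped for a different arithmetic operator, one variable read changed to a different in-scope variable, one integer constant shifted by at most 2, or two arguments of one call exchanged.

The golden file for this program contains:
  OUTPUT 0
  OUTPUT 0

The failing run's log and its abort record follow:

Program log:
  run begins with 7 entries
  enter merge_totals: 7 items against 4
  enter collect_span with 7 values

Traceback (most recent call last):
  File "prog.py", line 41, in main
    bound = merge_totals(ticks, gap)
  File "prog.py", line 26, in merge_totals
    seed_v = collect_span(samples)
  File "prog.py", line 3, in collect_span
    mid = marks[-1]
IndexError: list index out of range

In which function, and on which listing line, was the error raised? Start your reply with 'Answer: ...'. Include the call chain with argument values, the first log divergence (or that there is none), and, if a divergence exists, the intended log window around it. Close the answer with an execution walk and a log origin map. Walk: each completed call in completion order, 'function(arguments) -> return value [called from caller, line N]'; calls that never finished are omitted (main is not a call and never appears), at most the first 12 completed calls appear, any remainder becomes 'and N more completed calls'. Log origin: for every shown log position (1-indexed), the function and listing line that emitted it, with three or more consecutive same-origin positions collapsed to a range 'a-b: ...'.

Answer: the error was raised in collect_span, line 3.
Key fact: Only 3 log lines were emitted before the run died; the intended continuation was 'leaving collect_span with 2'.
Call chain: main -> merge_totals([8, 4, 2, 2, 11, 3, 11], 4) (called at line 41) -> collect_span([8, 4, 2, 2, 11, 3, 11]) (called at line 26).
First divergence: position 4 (shown log ended at 3 lines; the working version continues: 'leaving collect_span with 2').
Intended log window:
  2: enter merge_totals: 7 items against 4
  3: enter collect_span with 7 values
  4: leaving collect_span with 2
  5: verify_load start: n=7 cutoff=4
Execution walk:
  (no call completed)
Log origin:
  1: from main, line 40
  2: from merge_totals, line 25
  3: from collect_span, line 2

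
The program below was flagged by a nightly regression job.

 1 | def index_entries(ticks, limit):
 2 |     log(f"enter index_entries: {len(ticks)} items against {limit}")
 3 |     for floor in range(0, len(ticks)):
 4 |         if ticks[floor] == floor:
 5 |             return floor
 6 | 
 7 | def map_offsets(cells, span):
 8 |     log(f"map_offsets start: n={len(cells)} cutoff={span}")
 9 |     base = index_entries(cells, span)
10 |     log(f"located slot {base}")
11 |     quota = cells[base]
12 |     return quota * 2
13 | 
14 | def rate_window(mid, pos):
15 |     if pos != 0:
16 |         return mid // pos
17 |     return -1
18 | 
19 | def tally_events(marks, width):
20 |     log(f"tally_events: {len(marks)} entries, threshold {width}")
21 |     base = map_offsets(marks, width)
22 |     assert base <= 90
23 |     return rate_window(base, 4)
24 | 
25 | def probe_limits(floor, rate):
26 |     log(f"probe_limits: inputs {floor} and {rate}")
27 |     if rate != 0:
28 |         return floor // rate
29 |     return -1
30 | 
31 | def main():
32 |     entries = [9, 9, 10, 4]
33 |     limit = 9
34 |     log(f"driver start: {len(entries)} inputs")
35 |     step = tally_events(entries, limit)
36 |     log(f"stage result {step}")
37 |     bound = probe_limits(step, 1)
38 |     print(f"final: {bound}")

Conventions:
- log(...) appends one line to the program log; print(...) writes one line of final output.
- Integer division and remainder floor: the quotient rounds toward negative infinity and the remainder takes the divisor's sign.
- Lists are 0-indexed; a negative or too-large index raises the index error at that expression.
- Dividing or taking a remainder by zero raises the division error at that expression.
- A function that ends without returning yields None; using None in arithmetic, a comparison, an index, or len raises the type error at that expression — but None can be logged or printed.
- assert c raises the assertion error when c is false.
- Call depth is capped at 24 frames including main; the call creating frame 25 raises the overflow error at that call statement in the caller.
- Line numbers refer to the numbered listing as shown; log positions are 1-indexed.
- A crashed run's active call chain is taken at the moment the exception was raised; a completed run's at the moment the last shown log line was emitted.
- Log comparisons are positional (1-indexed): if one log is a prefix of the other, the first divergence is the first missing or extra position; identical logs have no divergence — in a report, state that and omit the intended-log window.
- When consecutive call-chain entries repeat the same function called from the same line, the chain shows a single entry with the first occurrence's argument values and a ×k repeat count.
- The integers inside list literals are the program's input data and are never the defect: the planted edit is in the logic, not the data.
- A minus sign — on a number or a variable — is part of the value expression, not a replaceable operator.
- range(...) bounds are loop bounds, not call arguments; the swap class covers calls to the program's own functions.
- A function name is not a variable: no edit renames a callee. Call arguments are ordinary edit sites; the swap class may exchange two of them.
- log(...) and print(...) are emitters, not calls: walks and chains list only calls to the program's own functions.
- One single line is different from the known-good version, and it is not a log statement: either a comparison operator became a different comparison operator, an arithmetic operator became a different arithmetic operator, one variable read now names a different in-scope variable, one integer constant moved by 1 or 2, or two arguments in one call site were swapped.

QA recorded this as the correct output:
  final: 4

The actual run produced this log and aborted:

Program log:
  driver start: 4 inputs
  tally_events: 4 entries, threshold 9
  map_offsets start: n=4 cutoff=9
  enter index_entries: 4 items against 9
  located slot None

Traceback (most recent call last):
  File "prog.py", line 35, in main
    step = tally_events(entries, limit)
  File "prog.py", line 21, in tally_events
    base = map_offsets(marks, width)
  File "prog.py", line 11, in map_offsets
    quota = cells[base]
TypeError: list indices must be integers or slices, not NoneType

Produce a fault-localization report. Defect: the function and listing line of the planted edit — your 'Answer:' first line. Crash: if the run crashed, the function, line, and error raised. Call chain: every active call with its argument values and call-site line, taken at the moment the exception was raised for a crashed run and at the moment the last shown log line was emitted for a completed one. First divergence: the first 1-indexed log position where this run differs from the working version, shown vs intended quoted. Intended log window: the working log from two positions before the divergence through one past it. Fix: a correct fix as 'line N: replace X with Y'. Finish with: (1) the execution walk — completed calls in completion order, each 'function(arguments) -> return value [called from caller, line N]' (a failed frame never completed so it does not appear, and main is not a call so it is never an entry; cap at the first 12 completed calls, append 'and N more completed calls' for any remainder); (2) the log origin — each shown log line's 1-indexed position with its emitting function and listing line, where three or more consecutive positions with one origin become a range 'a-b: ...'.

Answer: the defect is in index_entries at line 4.
The tell: At log position 5 the runs split — shown 'located slot None', but the working version logs 'located slot 0'.
Crash: map_offsets, line 11, TypeError.
Call chain: main -> tally_events([9, 9, 10, 4], 9) (called at line 35) -> map_offsets([9, 9, 10, 4], 9) (called at line 21).
First divergence: position 5 — the shown line 'located slot None' should read 'located slot 0'.
Intended log window:
  3: map_offsets start: n=4 cutoff=9
  4: enter index_entries: 4 items against 9
  5: located slot 0
  6: stage result 4
Execution walk:
  index_entries([9, 9, 10, 4], 9) -> None  [called from map_offsets, line 9]
Origin of each log line:
  1: emitted by main (line 34)
  2: emitted by tally_events (line 20)
  3: emitted by map_offsets (line 8)
  4: emitted by index_entries (line 2)
  5: emitted by map_offsets (line 10)
A correct fix: line 4: replace `ticks[floor] == floor` with `ticks[floor] == limit`.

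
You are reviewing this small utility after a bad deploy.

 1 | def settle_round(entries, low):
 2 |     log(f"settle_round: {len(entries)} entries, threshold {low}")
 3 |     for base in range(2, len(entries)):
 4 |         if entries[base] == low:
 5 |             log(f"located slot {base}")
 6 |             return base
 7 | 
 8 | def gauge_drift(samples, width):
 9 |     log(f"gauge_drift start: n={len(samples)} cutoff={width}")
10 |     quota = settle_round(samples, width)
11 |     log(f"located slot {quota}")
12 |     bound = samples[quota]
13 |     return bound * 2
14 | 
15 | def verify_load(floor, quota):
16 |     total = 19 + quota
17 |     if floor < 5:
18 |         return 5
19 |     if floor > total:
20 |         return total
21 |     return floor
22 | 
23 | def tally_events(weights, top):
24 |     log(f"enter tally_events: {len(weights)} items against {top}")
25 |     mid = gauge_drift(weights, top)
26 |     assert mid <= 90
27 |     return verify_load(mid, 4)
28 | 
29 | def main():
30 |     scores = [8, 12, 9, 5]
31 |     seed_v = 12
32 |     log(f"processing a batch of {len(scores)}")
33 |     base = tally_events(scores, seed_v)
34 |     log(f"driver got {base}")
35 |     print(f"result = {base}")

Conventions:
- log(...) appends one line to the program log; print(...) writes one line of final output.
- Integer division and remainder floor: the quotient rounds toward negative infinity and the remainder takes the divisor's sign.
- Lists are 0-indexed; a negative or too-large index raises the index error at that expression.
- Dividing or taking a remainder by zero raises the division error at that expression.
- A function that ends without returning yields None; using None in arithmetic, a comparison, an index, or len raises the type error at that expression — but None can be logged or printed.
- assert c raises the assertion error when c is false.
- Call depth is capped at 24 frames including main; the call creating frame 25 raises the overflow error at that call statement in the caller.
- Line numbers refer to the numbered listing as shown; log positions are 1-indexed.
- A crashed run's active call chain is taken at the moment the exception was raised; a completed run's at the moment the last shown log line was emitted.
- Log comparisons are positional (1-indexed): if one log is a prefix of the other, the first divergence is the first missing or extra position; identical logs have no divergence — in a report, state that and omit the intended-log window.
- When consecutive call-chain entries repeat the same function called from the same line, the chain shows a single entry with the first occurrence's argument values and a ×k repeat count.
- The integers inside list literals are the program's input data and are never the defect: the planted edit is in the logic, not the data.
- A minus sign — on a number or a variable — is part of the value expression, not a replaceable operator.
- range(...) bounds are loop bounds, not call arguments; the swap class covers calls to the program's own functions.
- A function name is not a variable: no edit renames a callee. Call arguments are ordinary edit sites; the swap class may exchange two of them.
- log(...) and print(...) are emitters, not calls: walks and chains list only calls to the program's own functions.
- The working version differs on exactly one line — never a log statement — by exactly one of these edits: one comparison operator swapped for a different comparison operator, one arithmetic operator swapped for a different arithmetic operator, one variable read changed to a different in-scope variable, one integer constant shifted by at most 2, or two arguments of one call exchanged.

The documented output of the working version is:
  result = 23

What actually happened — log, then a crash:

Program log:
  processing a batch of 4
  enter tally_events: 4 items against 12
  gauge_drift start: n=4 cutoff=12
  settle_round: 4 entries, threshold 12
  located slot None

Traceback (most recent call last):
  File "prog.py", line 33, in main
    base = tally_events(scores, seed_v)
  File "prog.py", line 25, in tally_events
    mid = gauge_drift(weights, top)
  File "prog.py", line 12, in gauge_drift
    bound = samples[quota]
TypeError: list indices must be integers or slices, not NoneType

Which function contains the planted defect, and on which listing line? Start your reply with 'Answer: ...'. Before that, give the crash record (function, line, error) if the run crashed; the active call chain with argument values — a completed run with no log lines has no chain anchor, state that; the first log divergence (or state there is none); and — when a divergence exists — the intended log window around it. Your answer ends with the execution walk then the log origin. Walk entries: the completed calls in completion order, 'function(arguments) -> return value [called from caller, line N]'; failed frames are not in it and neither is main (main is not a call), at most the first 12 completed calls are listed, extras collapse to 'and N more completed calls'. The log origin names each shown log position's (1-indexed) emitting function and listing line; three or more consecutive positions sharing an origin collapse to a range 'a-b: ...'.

Answer: the defect is in settle_round at line 3.
The tell: The log first diverges at position 5: the faulty run prints 'located slot None' where the working version prints 'located slot 1'.
Crash: gauge_drift, line 12, TypeError.
Call chain: main -> tally_events([8, 12, 9, 5], 12) (called at line 33) -> gauge_drift([8, 12, 9, 5], 12) (called at line 25).
First divergence: position 5 — shown 'located slot None', intended 'located slot 1'.
Intended log window:
  3: gauge_drift start: n=4 cutoff=12
  4: settle_round: 4 entries, threshold 12
  5: located slot 1
  6: located slot 1
Execution walk:
  settle_round([8, 12, 9, 5], 12) -> None  [called from gauge_drift, line 10]
Log line origins:
  1 — main, line 32
  2 — tally_events, line 24
  3 — gauge_drift, line 9
  4 — settle_round, line 2
  5 — gauge_drift, line 11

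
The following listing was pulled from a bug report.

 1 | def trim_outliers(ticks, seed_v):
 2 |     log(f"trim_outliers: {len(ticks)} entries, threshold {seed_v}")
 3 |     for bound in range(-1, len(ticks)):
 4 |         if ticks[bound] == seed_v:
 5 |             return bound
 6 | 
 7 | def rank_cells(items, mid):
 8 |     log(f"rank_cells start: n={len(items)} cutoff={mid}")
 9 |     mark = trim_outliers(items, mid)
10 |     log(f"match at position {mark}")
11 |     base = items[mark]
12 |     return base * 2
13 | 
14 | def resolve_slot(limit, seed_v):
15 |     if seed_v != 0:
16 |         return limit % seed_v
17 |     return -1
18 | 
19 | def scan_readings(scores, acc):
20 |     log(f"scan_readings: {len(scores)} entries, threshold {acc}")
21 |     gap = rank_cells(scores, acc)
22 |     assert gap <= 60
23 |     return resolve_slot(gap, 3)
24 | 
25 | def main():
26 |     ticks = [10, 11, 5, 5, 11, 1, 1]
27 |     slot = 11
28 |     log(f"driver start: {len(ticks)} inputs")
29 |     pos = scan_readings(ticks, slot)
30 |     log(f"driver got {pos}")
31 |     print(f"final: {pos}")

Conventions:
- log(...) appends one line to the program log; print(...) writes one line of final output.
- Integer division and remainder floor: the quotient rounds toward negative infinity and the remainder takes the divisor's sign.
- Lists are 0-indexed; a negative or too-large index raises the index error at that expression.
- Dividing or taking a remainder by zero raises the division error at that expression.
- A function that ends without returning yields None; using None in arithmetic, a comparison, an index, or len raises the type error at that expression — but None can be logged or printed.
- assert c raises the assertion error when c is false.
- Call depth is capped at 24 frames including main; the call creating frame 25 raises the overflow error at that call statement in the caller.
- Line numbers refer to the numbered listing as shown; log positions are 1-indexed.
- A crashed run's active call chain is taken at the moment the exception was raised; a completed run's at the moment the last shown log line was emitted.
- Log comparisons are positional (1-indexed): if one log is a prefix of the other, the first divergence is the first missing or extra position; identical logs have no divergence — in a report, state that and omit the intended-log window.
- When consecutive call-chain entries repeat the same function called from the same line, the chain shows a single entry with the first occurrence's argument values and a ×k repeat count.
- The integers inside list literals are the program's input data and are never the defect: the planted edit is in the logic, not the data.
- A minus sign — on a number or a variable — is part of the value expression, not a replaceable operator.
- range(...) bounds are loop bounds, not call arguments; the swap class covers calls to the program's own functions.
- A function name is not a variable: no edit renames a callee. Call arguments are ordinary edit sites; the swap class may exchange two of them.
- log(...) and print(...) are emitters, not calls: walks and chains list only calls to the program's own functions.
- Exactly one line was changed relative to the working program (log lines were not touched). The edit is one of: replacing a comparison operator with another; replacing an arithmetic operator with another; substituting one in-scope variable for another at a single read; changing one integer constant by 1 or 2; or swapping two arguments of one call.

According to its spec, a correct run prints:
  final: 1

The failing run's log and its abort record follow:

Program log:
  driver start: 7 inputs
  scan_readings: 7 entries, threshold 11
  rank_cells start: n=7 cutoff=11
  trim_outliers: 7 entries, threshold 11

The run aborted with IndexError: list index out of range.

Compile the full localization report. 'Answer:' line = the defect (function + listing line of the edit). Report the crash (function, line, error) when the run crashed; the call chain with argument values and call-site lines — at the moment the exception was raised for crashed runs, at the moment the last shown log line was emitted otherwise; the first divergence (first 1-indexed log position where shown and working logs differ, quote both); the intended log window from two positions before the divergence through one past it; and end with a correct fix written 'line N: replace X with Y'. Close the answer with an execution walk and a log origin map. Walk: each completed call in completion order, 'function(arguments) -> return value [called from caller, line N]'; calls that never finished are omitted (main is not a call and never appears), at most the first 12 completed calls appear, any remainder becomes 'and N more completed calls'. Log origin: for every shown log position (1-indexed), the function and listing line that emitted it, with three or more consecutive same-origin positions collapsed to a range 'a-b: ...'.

Answer: the defect is in trim_outliers at line 3.
Key fact: Only 4 log lines were emitted before the run died; the intended continuation was 'match at position 1'.
Crash: trim_outliers, line 4, IndexError.
Call chain: main -> scan_readings([10, 11, 5, 5, 11, 1, 1], 11) (called at line 29) -> rank_cells([10, 11, 5, 5, 11, 1, 1], 11) (called at line 21) -> trim_outliers([10, 11, 5, 5, 11, 1, 1], 11) (called at line 9).
First divergence: position 5; the shown log stops at 4 lines while the working version next logs 'match at position 1'.
Intended log window:
  3: rank_cells start: n=7 cutoff=11
  4: trim_outliers: 7 entries, threshold 11
  5: match at position 1
  6: driver got 1
Execution walk:
  (no call completed)
Origin of each log line:
  1: from main, line 28
  2: from scan_readings, line 20
  3: from rank_cells, line 8
  4: from trim_outliers, line 2
A correct fix: line 3: replace `-1` with `0`.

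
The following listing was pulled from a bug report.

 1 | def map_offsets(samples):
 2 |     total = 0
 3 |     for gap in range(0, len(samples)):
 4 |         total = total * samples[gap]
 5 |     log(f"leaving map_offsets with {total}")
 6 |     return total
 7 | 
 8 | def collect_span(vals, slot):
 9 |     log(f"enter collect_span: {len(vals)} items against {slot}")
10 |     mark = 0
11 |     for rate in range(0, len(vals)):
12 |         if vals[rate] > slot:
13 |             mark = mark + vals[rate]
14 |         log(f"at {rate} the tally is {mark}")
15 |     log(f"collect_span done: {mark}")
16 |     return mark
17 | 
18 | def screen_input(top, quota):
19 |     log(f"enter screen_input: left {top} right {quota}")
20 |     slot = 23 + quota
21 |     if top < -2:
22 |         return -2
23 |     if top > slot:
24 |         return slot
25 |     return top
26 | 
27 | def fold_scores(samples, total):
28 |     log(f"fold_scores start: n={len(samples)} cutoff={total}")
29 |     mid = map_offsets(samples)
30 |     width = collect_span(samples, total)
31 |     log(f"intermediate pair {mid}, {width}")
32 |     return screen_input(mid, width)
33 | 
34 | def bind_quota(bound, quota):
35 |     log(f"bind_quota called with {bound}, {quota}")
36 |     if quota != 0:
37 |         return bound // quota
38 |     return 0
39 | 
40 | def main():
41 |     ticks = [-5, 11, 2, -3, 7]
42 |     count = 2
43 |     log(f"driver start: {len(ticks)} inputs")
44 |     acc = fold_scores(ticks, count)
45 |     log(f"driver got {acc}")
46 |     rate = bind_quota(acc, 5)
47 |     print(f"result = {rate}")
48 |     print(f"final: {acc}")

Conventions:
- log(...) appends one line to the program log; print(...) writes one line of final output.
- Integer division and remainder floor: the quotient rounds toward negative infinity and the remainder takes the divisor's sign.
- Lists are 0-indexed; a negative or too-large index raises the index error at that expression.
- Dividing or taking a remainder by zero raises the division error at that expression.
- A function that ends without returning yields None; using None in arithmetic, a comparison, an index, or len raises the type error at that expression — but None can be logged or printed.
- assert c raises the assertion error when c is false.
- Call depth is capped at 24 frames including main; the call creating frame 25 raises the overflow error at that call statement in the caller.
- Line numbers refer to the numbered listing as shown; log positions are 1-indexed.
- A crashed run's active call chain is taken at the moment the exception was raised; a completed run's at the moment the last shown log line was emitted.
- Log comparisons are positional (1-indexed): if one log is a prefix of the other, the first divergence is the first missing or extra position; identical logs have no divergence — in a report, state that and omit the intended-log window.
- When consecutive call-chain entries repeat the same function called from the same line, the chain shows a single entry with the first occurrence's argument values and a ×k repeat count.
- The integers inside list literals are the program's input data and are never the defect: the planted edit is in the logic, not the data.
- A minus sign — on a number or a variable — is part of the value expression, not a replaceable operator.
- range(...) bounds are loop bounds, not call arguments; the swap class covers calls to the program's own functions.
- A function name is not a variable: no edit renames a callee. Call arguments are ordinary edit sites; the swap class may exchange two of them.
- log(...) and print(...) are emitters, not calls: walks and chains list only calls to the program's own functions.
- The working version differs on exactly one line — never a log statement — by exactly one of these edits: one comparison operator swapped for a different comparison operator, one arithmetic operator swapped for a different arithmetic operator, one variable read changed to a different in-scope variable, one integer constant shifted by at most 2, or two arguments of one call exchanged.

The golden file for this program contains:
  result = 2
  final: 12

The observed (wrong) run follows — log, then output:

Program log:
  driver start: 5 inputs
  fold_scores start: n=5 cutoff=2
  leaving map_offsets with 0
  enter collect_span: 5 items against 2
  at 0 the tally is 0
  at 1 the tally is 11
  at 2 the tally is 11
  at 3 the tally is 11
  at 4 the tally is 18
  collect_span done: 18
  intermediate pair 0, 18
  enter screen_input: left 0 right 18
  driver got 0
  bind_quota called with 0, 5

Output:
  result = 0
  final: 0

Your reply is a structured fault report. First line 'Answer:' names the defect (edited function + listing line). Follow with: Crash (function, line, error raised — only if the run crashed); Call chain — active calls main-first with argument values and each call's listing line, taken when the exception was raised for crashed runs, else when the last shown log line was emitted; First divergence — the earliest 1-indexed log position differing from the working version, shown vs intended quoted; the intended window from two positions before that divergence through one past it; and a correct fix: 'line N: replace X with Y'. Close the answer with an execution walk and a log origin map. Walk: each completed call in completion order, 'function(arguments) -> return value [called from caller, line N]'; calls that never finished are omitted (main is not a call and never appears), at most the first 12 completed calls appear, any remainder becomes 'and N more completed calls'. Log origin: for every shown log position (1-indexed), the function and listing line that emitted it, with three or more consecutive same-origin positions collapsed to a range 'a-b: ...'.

Answer: the defect is in map_offsets at line 4.
Key fact: Everything matches until log position 3, which reads 'leaving map_offsets with 0' in place of 'leaving map_offsets with 12'.
Call chain: main -> bind_quota(0, 5) (called at line 46).
First divergence: position 3 — the shown line 'leaving map_offsets with 0' should read 'leaving map_offsets with 12'.
Intended log window:
  1: driver start: 5 inputs
  2: fold_scores start: n=5 cutoff=2
  3: leaving map_offsets with 12
  4: enter collect_span: 5 items against 2
Execution walk:
  map_offsets([-5, 11, 2, -3, 7]) -> 0  [called from fold_scores, line 29]
  collect_span([-5, 11, 2, -3, 7], 2) -> 18  [called from fold_scores, line 30]
  screen_input(0, 18) -> 0  [called from fold_scores, line 32]
  fold_scores([-5, 11, 2, -3, 7], 2) -> 0  [called from main, line 44]
  bind_quota(0, 5) -> 0  [called from main, line 46]
Log origins:
  1: emitted by main (line 43)
  2: emitted by fold_scores (line 28)
  3: emitted by map_offsets (line 5)
  4: emitted by collect_span (line 9)
  5-9: emitted by collect_span (line 14)
  10: emitted by collect_span (line 15)
  11: emitted by fold_scores (line 31)
  12: emitted by screen_input (line 19)
  13: emitted by main (line 45)
  14: emitted by bind_quota (line 35)
A correct fix: line 4: replace `*` with `+`.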